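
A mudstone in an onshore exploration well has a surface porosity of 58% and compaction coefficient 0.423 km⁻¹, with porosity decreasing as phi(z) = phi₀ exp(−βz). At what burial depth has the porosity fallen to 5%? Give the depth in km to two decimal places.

Invert Athy's law: z = ln(phi₀/phi) / β
z = ln(0.58/0.05) / 0.423 = ln(11.6) / 0.423 = 2.4510 / 0.423 = 5.794 km

5.79 km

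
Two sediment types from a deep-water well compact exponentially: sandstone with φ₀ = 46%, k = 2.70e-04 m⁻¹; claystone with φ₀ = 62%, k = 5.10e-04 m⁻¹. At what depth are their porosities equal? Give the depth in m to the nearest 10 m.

Working in km (1 km = 1000 m; k in km⁻¹ = k in m⁻¹ × 1000):
Set φ₀ₐ e^(−kₐd) = φ₀ᵦ e^(−kᵦd) ⇒ ln(φ₀ₐ/φ₀ᵦ) = (kₐ − kᵦ)·d
d = ln(0.46/0.62) / (0.27 − 0.51) = -0.2985 / -0.24 = 1.244 km

1240 m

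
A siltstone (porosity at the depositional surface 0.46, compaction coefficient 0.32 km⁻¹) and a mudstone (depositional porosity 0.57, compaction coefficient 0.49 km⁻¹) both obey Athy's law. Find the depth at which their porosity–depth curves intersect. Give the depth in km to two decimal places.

1.26 km

Set φ₀ₐ e^(−kₐd) = φ₀ᵦ e^(−kᵦd) ⇒ ln(φ₀ₐ/φ₀ᵦ) = (kₐ − kᵦ)·d
d = ln(0.46/0.57) / (0.32 − 0.49) = -0.2144 / -0.17 = 1.261 km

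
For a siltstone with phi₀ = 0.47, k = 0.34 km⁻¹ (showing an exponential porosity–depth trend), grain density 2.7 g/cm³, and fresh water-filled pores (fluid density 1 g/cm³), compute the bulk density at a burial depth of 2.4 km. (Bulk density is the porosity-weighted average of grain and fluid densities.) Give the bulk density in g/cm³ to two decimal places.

2.35 g/cm³

Porosity at depth: phi = 0.47·exp(−0.34×2.4) = 0.47×0.4422 = 0.2078
Bulk density: ρ_b = (1−phi)ρ_g + phi·ρ_f = 0.7922×2.7 + 0.2078×1
       = 2.139 + 0.208 = 2.347 g/cm³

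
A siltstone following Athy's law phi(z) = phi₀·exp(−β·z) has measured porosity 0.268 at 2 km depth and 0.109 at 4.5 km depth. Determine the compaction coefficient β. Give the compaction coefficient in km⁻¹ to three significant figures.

Athy: phi(z) = phi₀ e^(−βz) ⇒ phi₁/phi₂ = e^{β(z₂−z₁)} ⇒ β = ln(phi₁/phi₂)/(z₂−z₁)
β = ln(0.268/0.109) / (4.5 − 2) = ln(2.459) / 2.5 = 0.8996 / 2.5 = 0.3599 km⁻¹

0.360 km⁻¹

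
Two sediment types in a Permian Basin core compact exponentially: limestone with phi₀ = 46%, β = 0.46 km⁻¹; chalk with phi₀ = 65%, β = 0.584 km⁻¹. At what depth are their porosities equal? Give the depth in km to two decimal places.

2.79 km

Set phi₀ₐ e^(−βₐz) = phi₀ᵦ e^(−βᵦz) ⇒ ln(phi₀ₐ/phi₀ᵦ) = (βₐ − βᵦ)·z
z = ln(0.46/0.65) / (0.46 − 0.584) = -0.3457 / -0.124 = 2.788 km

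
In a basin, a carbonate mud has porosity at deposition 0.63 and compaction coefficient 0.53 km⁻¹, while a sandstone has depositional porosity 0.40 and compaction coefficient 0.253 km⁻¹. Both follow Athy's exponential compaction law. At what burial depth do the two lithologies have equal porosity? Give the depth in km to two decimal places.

1.64 km

Set n₀ₐ e^(−cₐz) = n₀ᵦ e^(−cᵦz) ⇒ ln(n₀ₐ/n₀ᵦ) = (cₐ − cᵦ)·z
z = ln(0.63/0.4) / (0.53 − 0.253) = 0.4543 / 0.277 = 1.640 km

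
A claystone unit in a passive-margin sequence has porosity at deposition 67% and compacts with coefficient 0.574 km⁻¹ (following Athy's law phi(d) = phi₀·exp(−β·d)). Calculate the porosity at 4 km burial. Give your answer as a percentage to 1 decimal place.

6.7%

phi = phi₀·exp(−β·d) = 0.67 × exp(−0.574 × 4) = 0.67 × exp(−2.296)
  = 0.67 × 0.1007 = 0.0674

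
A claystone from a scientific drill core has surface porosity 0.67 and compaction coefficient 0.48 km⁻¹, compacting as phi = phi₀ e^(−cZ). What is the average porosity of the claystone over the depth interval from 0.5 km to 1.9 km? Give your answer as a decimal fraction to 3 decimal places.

⟨phi⟩ = (1/(Z₂−Z₁)) ∫ phi₀ e^(−cZ) dZ = phi₀·(e^(−c·Z₁) − e^(−c·Z₂)) / (c·(Z₂−Z₁))
e^(−0.48×0.5) = 0.7866; e^(−0.48×1.9) = 0.4017
⟨phi⟩ = 0.67 × (0.7866 − 0.4017) / (0.48 × 1.4) = 0.67 × 0.5728 = 0.3838

0.384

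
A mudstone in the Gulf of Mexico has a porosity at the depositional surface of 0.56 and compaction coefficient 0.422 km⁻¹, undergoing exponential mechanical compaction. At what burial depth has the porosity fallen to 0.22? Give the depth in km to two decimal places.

2.21 km

Invert Athy's law: z = ln(n₀/n) / k
z = ln(0.56/0.22) / 0.422 = ln(2.545) / 0.422 = 0.9343 / 0.422 = 2.214 km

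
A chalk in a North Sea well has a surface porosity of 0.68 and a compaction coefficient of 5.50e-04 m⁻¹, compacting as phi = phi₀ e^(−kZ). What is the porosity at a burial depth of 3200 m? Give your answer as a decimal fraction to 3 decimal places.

Working in km (1 km = 1000 m; k in km⁻¹ = k in m⁻¹ × 1000):
phi = phi₀·exp(−k·Z) = 0.68 × exp(−0.55 × 3.2) = 0.68 × exp(−1.76)
  = 0.68 × 0.1720 = 0.1170

0.117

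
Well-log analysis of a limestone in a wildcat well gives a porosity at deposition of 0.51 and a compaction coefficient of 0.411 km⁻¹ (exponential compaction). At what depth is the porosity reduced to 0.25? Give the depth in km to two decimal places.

1.73 km

Invert Athy's law: Z = ln(φ₀/φ) / β
Z = ln(0.51/0.25) / 0.411 = ln(2.04) / 0.411 = 0.7129 / 0.411 = 1.735 km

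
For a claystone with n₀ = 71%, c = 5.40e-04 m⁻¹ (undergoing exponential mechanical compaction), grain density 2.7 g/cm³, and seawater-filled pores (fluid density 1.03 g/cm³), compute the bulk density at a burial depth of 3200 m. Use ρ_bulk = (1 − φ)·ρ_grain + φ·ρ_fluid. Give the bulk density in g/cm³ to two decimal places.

Working in km (1 km = 1000 m; c in km⁻¹ = c in m⁻¹ × 1000):
Porosity at depth: n = 0.71·exp(−0.54×3.2) = 0.71×0.1776 = 0.1261
Bulk density: ρ_b = (1−n)ρ_g + n·ρ_f = 0.8739×2.7 + 0.1261×1.03
       = 2.359 + 0.130 = 2.489 g/cm³

2.49 g/cm³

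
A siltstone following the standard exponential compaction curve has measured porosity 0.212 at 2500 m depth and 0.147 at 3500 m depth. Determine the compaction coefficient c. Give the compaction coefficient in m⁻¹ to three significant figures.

Working in km (1 km = 1000 m; c in km⁻¹ = c in m⁻¹ × 1000):
Athy: φ(z) = φ₀ e^(−cz) ⇒ φ₁/φ₂ = e^{c(z₂−z₁)} ⇒ c = ln(φ₁/φ₂)/(z₂−z₁)
c = ln(0.212/0.147) / (3.5 − 2.5) = ln(1.442) / 1 = 0.3662 / 1 = 0.3662 km⁻¹

0.000366 m⁻¹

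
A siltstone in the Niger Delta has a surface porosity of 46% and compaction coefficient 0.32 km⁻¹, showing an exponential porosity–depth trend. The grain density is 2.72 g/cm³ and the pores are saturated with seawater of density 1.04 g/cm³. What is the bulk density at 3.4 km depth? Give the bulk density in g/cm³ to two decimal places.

2.46 g/cm³

Porosity at depth: n = 0.46·exp(−0.32×3.4) = 0.46×0.3369 = 0.1550
Bulk density: ρ_b = (1−n)ρ_g + n·ρ_f = 0.8450×2.72 + 0.1550×1.04
       = 2.298 + 0.161 = 2.460 g/cm³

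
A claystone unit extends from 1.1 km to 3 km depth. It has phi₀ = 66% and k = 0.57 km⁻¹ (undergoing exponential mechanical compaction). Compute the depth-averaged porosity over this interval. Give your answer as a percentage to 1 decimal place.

21.5%

⟨phi⟩ = (1/(z₂−z₁)) ∫ phi₀ e^(−kz) dz = phi₀·(e^(−k·z₁) − e^(−k·z₂)) / (k·(z₂−z₁))
e^(−0.57×1.1) = 0.5342; e^(−0.57×3) = 0.1809
⟨phi⟩ = 0.66 × (0.5342 − 0.1809) / (0.57 × 1.9) = 0.66 × 0.3262 = 0.2153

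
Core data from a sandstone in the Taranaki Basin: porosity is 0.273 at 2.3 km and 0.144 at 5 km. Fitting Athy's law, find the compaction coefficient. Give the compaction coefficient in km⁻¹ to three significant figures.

Athy: φ(Z) = φ₀ e^(−kZ) ⇒ φ₁/φ₂ = e^{k(Z₂−Z₁)} ⇒ k = ln(φ₁/φ₂)/(Z₂−Z₁)
k = ln(0.273/0.144) / (5 − 2.3) = ln(1.896) / 2.7 = 0.6397 / 2.7 = 0.2369 km⁻¹

0.237 km⁻¹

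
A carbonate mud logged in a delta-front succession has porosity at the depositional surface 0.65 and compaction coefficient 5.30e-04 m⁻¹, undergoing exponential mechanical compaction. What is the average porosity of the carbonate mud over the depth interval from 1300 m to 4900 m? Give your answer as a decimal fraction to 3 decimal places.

0.146

Working in km (1 km = 1000 m; k in km⁻¹ = k in m⁻¹ × 1000):
⟨φ⟩ = (1/(d₂−d₁)) ∫ φ₀ e^(−kd) dd = φ₀·(e^(−k·d₁) − e^(−k·d₂)) / (k·(d₂−d₁))
e^(−0.53×1.3) = 0.5021; e^(−0.53×4.9) = 0.0745
⟨φ⟩ = 0.65 × (0.5021 − 0.0745) / (0.53 × 3.6) = 0.65 × 0.2241 = 0.1457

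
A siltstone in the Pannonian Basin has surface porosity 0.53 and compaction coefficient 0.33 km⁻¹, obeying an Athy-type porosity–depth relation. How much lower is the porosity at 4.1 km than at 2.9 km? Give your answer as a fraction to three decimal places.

phi(2.9) = 0.53·e^(−0.33×2.9) = 0.2035
phi(4.1) = 0.53·e^(−0.33×4.1) = 0.1370
Δphi = 0.2035 − 0.1370 = 0.0666

0.067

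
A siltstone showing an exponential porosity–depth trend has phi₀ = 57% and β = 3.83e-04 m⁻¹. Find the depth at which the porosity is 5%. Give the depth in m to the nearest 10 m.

6350 m

Working in km (1 km = 1000 m; β in km⁻¹ = β in m⁻¹ × 1000):
Invert Athy's law: Z = ln(phi₀/phi) / β
Z = ln(0.57/0.05) / 0.383 = ln(11.4) / 0.383 = 2.4336 / 0.383 = 6.354 km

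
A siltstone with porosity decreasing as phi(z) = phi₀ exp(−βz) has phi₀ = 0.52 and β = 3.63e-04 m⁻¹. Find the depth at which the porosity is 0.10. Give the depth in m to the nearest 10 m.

4540 m

Working in km (1 km = 1000 m; β in km⁻¹ = β in m⁻¹ × 1000):
Invert Athy's law: z = ln(phi₀/phi) / β
z = ln(0.52/0.1) / 0.363 = ln(5.2) / 0.363 = 1.6487 / 0.363 = 4.542 km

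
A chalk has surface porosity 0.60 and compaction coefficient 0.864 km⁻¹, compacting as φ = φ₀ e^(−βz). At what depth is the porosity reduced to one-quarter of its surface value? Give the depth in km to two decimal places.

φ/φ₀ = 1/4 ⇒ exp(−β·z) = 1/4 ⇒ z = ln(4) / β
z = 1.3863 / 0.864 = 1.605 km

1.60 km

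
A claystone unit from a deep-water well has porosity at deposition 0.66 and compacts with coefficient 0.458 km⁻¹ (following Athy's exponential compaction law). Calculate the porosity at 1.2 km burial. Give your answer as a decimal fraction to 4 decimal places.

0.3809

phi = phi₀·exp(−c·Z) = 0.66 × exp(−0.458 × 1.2) = 0.66 × exp(−0.5496)
  = 0.66 × 0.5772 = 0.3809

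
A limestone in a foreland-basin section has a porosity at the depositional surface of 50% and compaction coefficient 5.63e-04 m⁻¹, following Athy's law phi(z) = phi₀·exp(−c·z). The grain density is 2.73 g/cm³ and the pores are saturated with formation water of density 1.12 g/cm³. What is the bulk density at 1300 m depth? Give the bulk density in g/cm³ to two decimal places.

2.34 g/cm³

Working in km (1 km = 1000 m; c in km⁻¹ = c in m⁻¹ × 1000):
Porosity at depth: phi = 0.5·exp(−0.563×1.3) = 0.5×0.4810 = 0.2405
Bulk density: ρ_b = (1−phi)ρ_g + phi·ρ_f = 0.7595×2.73 + 0.2405×1.12
       = 2.073 + 0.269 = 2.343 g/cm³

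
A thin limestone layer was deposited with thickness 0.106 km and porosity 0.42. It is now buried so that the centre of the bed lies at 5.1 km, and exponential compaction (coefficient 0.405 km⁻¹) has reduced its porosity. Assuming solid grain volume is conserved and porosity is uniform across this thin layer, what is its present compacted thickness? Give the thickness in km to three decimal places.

0.065 km

Porosity at 5.1 km: phi = 0.42·exp(−0.405×5.1) = 0.0532
Solid-volume conservation: h(1−phi) = h₀(1−phi₀) ⇒ h = h₀·(1−phi₀)/(1−phi)
h = 0.106 × (1 − 0.42)/(1 − 0.0532) = 0.106 × 0.6126 = 0.0649 km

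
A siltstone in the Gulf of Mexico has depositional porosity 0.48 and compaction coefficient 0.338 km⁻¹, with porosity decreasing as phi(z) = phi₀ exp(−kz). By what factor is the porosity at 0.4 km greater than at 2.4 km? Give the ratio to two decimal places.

1.97

phi(z₁)/phi(z₂) = e^(−k·z₁)/e^(−k·z₂) = e^{k(z₂−z₁)}
= exp(0.338 × 2) = exp(0.676) = 1.9660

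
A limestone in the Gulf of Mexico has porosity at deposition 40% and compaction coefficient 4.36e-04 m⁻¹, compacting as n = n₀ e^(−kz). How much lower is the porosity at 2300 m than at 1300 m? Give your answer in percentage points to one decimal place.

8.0 percentage points

Working in km (1 km = 1000 m; k in km⁻¹ = k in m⁻¹ × 1000):
n(1.3) = 0.4·e^(−0.436×1.3) = 0.2269
n(2.3) = 0.4·e^(−0.436×2.3) = 0.1467
Δn = 0.2269 − 0.1467 = 0.0802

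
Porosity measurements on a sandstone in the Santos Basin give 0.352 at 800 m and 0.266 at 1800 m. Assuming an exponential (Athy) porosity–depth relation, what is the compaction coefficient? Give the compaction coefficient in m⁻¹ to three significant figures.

0.000280 m⁻¹

Working in km (1 km = 1000 m; k in km⁻¹ = k in m⁻¹ × 1000):
Athy: n(z) = n₀ e^(−kz) ⇒ n₁/n₂ = e^{k(z₂−z₁)} ⇒ k = ln(n₁/n₂)/(z₂−z₁)
k = ln(0.352/0.266) / (1.8 − 0.8) = ln(1.323) / 1 = 0.2801 / 1 = 0.2801 km⁻¹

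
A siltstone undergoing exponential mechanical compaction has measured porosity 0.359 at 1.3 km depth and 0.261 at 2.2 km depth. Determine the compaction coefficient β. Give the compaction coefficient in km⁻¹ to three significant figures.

0.354 km⁻¹

Athy: phi(z) = phi₀ e^(−βz) ⇒ phi₁/phi₂ = e^{β(z₂−z₁)} ⇒ β = ln(phi₁/phi₂)/(z₂−z₁)
β = ln(0.359/0.261) / (2.2 − 1.3) = ln(1.375) / 0.9 = 0.3188 / 0.9 = 0.3542 km⁻¹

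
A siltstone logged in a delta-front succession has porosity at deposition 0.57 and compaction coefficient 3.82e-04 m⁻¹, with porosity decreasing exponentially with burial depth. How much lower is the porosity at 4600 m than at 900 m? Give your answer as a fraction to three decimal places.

Working in km (1 km = 1000 m; β in km⁻¹ = β in m⁻¹ × 1000):
phi(0.9) = 0.57·e^(−0.382×0.9) = 0.4042
phi(4.6) = 0.57·e^(−0.382×4.6) = 0.0983
Δphi = 0.4042 − 0.0983 = 0.3058

0.306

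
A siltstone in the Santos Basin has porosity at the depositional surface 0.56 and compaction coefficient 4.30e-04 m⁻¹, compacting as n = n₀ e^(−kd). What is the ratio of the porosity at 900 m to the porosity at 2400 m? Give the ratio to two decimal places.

1.91

Working in km (1 km = 1000 m; k in km⁻¹ = k in m⁻¹ × 1000):
n(d₁)/n(d₂) = e^(−k·d₁)/e^(−k·d₂) = e^{k(d₂−d₁)}
= exp(0.43 × 1.5) = exp(0.645) = 1.9060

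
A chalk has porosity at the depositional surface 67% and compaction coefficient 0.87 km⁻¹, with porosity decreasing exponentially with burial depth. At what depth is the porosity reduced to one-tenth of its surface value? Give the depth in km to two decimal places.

2.65 km

φ/φ₀ = 1/10 ⇒ exp(−c·d) = 1/10 ⇒ d = ln(10) / c
d = 2.3026 / 0.87 = 2.647 km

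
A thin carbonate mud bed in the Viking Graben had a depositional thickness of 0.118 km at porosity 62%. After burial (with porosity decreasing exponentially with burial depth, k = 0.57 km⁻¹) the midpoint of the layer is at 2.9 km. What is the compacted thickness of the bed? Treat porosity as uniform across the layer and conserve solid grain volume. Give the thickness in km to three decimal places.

0.051 km

Porosity at 2.9 km: n = 0.62·exp(−0.57×2.9) = 0.1187
Solid-volume conservation: h(1−n) = h₀(1−n₀) ⇒ h = h₀·(1−n₀)/(1−n)
h = 0.118 × (1 − 0.62)/(1 − 0.1187) = 0.118 × 0.4312 = 0.0509 km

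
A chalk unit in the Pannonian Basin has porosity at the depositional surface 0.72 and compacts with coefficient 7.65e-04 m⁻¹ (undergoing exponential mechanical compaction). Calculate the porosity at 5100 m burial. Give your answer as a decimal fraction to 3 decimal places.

0.015

Working in km (1 km = 1000 m; k in km⁻¹ = k in m⁻¹ × 1000):
φ = φ₀·exp(−k·Z) = 0.72 × exp(−0.765 × 5.1) = 0.72 × exp(−3.901)
  = 0.72 × 0.0202 = 0.0146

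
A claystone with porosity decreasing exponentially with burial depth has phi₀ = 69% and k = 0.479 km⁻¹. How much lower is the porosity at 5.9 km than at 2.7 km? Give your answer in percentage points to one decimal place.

phi(2.7) = 0.69·e^(−0.479×2.7) = 0.1893
phi(5.9) = 0.69·e^(−0.479×5.9) = 0.0409
Δphi = 0.1893 − 0.0409 = 0.1484

14.8 percentage points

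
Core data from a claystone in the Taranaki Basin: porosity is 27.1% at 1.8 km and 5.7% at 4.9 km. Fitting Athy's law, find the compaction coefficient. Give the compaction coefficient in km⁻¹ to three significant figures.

0.503 km⁻¹

Athy: n(z) = n₀ e^(−βz) ⇒ n₁/n₂ = e^{β(z₂−z₁)} ⇒ β = ln(n₁/n₂)/(z₂−z₁)
β = ln(0.271/0.057) / (4.9 − 1.8) = ln(4.754) / 3.1 = 1.5591 / 3.1 = 0.5029 km⁻¹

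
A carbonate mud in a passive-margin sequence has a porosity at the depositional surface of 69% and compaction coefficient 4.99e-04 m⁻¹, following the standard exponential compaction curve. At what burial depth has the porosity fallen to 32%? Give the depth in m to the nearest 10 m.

1540 m

Working in km (1 km = 1000 m; c in km⁻¹ = c in m⁻¹ × 1000):
Invert Athy's law: d = ln(n₀/n) / c
d = ln(0.69/0.32) / 0.499 = ln(2.156) / 0.499 = 0.7684 / 0.499 = 1.540 km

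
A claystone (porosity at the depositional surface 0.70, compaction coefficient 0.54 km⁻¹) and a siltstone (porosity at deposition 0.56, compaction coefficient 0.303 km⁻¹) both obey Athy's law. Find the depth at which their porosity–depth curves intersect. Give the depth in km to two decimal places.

0.94 km

Set φ₀ₐ e^(−βₐZ) = φ₀ᵦ e^(−βᵦZ) ⇒ ln(φ₀ₐ/φ₀ᵦ) = (βₐ − βᵦ)·Z
Z = ln(0.7/0.56) / (0.54 − 0.303) = 0.2231 / 0.237 = 0.942 km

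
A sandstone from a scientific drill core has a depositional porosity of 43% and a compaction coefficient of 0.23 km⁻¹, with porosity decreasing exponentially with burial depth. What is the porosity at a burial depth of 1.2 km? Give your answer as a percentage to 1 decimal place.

32.6%

phi = phi₀·exp(−c·z) = 0.43 × exp(−0.23 × 1.2) = 0.43 × exp(−0.276)
  = 0.43 × 0.7588 = 0.3263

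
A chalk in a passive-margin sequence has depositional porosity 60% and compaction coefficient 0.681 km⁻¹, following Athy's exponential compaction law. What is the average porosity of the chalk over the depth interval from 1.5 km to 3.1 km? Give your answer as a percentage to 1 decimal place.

13.2%

⟨n⟩ = (1/(Z₂−Z₁)) ∫ n₀ e^(−kZ) dZ = n₀·(e^(−k·Z₁) − e^(−k·Z₂)) / (k·(Z₂−Z₁))
e^(−0.681×1.5) = 0.3601; e^(−0.681×3.1) = 0.1211
⟨n⟩ = 0.6 × (0.3601 − 0.1211) / (0.681 × 1.6) = 0.6 × 0.2193 = 0.1316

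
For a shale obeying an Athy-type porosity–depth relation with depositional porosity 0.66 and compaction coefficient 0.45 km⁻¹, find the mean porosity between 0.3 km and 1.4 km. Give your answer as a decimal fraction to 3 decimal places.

0.455

⟨phi⟩ = (1/(d₂−d₁)) ∫ phi₀ e^(−kd) dd = phi₀·(e^(−k·d₁) − e^(−k·d₂)) / (k·(d₂−d₁))
e^(−0.45×0.3) = 0.8737; e^(−0.45×1.4) = 0.5326
⟨phi⟩ = 0.66 × (0.8737 − 0.5326) / (0.45 × 1.1) = 0.66 × 0.6891 = 0.4548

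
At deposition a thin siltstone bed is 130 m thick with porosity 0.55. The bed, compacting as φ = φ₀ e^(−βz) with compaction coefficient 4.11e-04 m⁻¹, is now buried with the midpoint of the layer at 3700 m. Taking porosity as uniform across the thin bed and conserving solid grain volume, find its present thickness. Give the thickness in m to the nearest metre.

Working in km (1 km = 1000 m; β in km⁻¹ = β in m⁻¹ × 1000):
Porosity at 3.7 km: φ = 0.55·exp(−0.411×3.7) = 0.1202
Solid-volume conservation: h(1−φ) = h₀(1−φ₀) ⇒ h = h₀·(1−φ₀)/(1−φ)
h = 0.13 × (1 − 0.55)/(1 − 0.1202) = 0.13 × 0.5115 = 0.0665 km

66 m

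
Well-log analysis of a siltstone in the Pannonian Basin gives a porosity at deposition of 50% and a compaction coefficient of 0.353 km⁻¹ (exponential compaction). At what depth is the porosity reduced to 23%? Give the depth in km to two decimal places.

2.20 km

Invert Athy's law: z = ln(n₀/n) / k
z = ln(0.5/0.23) / 0.353 = ln(2.174) / 0.353 = 0.7765 / 0.353 = 2.200 km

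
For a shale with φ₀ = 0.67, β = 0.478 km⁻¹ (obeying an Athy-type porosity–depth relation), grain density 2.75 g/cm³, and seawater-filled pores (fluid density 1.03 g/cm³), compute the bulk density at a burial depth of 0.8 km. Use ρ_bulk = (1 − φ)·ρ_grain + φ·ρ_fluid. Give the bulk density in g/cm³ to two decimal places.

Porosity at depth: φ = 0.67·exp(−0.478×0.8) = 0.67×0.6822 = 0.4571
Bulk density: ρ_b = (1−φ)ρ_g + φ·ρ_f = 0.5429×2.75 + 0.4571×1.03
       = 1.493 + 0.471 = 1.964 g/cm³

1.96 g/cm³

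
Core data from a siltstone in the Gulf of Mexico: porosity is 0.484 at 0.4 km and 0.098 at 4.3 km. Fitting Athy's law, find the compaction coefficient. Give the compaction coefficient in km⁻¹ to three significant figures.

Athy: φ(d) = φ₀ e^(−βd) ⇒ φ₁/φ₂ = e^{β(d₂−d₁)} ⇒ β = ln(φ₁/φ₂)/(d₂−d₁)
β = ln(0.484/0.098) / (4.3 − 0.4) = ln(4.939) / 3.9 = 1.5971 / 3.9 = 0.4095 km⁻¹

0.410 km⁻¹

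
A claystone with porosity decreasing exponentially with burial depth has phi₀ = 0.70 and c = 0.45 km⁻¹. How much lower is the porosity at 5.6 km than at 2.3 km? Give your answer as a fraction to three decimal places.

phi(2.3) = 0.7·e^(−0.45×2.3) = 0.2487
phi(5.6) = 0.7·e^(−0.45×5.6) = 0.0563
Δphi = 0.2487 − 0.0563 = 0.1923

0.192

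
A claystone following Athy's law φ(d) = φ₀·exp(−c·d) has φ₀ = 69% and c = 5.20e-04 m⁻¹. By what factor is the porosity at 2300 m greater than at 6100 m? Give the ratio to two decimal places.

Working in km (1 km = 1000 m; c in km⁻¹ = c in m⁻¹ × 1000):
φ(d₁)/φ(d₂) = e^(−c·d₁)/e^(−c·d₂) = e^{c(d₂−d₁)}
= exp(0.52 × 3.8) = exp(1.976) = 7.2138

7.21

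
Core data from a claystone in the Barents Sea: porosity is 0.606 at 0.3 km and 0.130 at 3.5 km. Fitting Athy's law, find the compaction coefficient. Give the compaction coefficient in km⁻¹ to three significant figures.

Athy: phi(d) = phi₀ e^(−βd) ⇒ phi₁/phi₂ = e^{β(d₂−d₁)} ⇒ β = ln(phi₁/phi₂)/(d₂−d₁)
β = ln(0.606/0.13) / (3.5 − 0.3) = ln(4.662) / 3.2 = 1.5393 / 3.2 = 0.481 km⁻¹

0.481 km⁻¹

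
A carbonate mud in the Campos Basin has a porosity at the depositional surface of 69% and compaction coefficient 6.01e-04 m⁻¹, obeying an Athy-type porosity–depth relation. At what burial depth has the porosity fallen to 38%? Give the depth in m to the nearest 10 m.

Working in km (1 km = 1000 m; k in km⁻¹ = k in m⁻¹ × 1000):
Invert Athy's law: Z = ln(phi₀/phi) / k
Z = ln(0.69/0.38) / 0.601 = ln(1.816) / 0.601 = 0.5965 / 0.601 = 0.993 km

990 m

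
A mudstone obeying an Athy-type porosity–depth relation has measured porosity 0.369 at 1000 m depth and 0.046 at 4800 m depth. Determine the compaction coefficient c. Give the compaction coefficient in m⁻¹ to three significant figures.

0.000548 m⁻¹

Working in km (1 km = 1000 m; c in km⁻¹ = c in m⁻¹ × 1000):
Athy: phi(d) = phi₀ e^(−cd) ⇒ phi₁/phi₂ = e^{c(d₂−d₁)} ⇒ c = ln(phi₁/phi₂)/(d₂−d₁)
c = ln(0.369/0.046) / (4.8 − 1) = ln(8.022) / 3.8 = 2.0822 / 3.8 = 0.5479 km⁻¹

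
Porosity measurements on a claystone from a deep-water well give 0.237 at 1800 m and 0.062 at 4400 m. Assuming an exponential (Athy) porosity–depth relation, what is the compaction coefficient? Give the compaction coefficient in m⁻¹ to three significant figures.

0.000516 m⁻¹

Working in km (1 km = 1000 m; c in km⁻¹ = c in m⁻¹ × 1000):
Athy: n(Z) = n₀ e^(−cZ) ⇒ n₁/n₂ = e^{c(Z₂−Z₁)} ⇒ c = ln(n₁/n₂)/(Z₂−Z₁)
c = ln(0.237/0.062) / (4.4 − 1.8) = ln(3.823) / 2.6 = 1.3409 / 2.6 = 0.5157 km⁻¹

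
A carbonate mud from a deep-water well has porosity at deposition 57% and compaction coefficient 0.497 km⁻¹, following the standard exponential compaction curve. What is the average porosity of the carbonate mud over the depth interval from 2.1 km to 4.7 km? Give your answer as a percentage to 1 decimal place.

11.3%

⟨n⟩ = (1/(Z₂−Z₁)) ∫ n₀ e^(−cZ) dZ = n₀·(e^(−c·Z₁) − e^(−c·Z₂)) / (c·(Z₂−Z₁))
e^(−0.497×2.1) = 0.3521; e^(−0.497×4.7) = 0.0967
⟨n⟩ = 0.57 × (0.3521 − 0.0967) / (0.497 × 2.6) = 0.57 × 0.1977 = 0.1127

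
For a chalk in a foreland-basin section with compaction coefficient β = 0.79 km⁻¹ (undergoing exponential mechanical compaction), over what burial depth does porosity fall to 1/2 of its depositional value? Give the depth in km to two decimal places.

0.88 km

phi/phi₀ = 1/2 ⇒ exp(−β·z) = 1/2 ⇒ z = ln(2) / β
z = 0.6931 / 0.79 = 0.877 km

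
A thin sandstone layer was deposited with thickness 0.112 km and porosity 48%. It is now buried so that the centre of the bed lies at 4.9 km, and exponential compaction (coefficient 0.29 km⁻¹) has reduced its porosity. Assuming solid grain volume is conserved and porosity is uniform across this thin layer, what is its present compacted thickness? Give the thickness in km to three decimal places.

0.066 km

Porosity at 4.9 km: n = 0.48·exp(−0.29×4.9) = 0.1159
Solid-volume conservation: h(1−n) = h₀(1−n₀) ⇒ h = h₀·(1−n₀)/(1−n)
h = 0.112 × (1 − 0.48)/(1 − 0.1159) = 0.112 × 0.5882 = 0.0659 km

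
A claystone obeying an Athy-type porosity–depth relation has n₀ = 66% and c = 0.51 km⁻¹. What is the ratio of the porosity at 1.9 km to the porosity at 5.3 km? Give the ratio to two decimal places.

n(z₁)/n(z₂) = e^(−c·z₁)/e^(−c·z₂) = e^{c(z₂−z₁)}
= exp(0.51 × 3.4) = exp(1.734) = 5.6633

5.66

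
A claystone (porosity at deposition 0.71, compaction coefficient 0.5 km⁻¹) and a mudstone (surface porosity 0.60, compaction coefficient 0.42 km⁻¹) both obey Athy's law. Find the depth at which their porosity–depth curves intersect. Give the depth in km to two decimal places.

2.10 km

Set phi₀ₐ e^(−kₐz) = phi₀ᵦ e^(−kᵦz) ⇒ ln(phi₀ₐ/phi₀ᵦ) = (kₐ − kᵦ)·z
z = ln(0.71/0.6) / (0.5 − 0.42) = 0.1683 / 0.08 = 2.104 km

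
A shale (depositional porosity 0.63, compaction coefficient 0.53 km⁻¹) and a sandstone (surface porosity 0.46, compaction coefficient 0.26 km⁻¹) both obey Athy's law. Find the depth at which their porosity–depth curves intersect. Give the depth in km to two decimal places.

Set n₀ₐ e^(−βₐd) = n₀ᵦ e^(−βᵦd) ⇒ ln(n₀ₐ/n₀ᵦ) = (βₐ − βᵦ)·d
d = ln(0.63/0.46) / (0.53 − 0.26) = 0.3145 / 0.27 = 1.165 km

1.16 km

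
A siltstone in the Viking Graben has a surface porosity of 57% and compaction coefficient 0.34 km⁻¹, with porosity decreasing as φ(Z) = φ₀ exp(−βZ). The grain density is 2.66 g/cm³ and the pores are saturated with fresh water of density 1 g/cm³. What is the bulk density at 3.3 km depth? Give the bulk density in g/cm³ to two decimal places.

Porosity at depth: φ = 0.57·exp(−0.34×3.3) = 0.57×0.3256 = 0.1856
Bulk density: ρ_b = (1−φ)ρ_g + φ·ρ_f = 0.8144×2.66 + 0.1856×1
       = 2.166 + 0.186 = 2.352 g/cm³

2.35 g/cm³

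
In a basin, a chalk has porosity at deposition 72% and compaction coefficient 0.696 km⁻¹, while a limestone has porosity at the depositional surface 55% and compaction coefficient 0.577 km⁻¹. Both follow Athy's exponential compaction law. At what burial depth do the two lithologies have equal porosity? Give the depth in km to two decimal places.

2.26 km

Set phi₀ₐ e^(−kₐz) = phi₀ᵦ e^(−kᵦz) ⇒ ln(phi₀ₐ/phi₀ᵦ) = (kₐ − kᵦ)·z
z = ln(0.72/0.55) / (0.696 − 0.577) = 0.2693 / 0.119 = 2.263 km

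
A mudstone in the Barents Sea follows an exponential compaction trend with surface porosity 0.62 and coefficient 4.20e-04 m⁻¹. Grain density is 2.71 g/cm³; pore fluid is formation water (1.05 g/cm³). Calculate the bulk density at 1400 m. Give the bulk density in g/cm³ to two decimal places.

2.14 g/cm³

Working in km (1 km = 1000 m; k in km⁻¹ = k in m⁻¹ × 1000):
Porosity at depth: φ = 0.62·exp(−0.42×1.4) = 0.62×0.5554 = 0.3444
Bulk density: ρ_b = (1−φ)ρ_g + φ·ρ_f = 0.6556×2.71 + 0.3444×1.05
       = 1.777 + 0.362 = 2.138 g/cm³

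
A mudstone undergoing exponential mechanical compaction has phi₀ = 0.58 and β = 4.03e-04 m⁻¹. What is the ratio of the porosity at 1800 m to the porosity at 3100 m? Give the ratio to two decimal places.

1.69

Working in km (1 km = 1000 m; β in km⁻¹ = β in m⁻¹ × 1000):
phi(Z₁)/phi(Z₂) = e^(−β·Z₁)/e^(−β·Z₂) = e^{β(Z₂−Z₁)}
= exp(0.403 × 1.3) = exp(0.5239) = 1.6886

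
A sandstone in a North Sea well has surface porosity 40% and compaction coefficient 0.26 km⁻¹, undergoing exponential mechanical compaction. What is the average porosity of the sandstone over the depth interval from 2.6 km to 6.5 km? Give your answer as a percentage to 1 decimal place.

12.8%

⟨n⟩ = (1/(z₂−z₁)) ∫ n₀ e^(−βz) dz = n₀·(e^(−β·z₁) − e^(−β·z₂)) / (β·(z₂−z₁))
e^(−0.26×2.6) = 0.5086; e^(−0.26×6.5) = 0.1845
⟨n⟩ = 0.4 × (0.5086 − 0.1845) / (0.26 × 3.9) = 0.4 × 0.3197 = 0.1279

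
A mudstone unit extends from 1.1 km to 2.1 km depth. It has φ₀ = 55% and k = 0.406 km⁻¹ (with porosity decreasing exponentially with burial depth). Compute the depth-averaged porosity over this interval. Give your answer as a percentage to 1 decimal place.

⟨φ⟩ = (1/(d₂−d₁)) ∫ φ₀ e^(−kd) dd = φ₀·(e^(−k·d₁) − e^(−k·d₂)) / (k·(d₂−d₁))
e^(−0.406×1.1) = 0.6398; e^(−0.406×2.1) = 0.4263
⟨φ⟩ = 0.55 × (0.6398 − 0.4263) / (0.406 × 1) = 0.55 × 0.5258 = 0.2892

28.9%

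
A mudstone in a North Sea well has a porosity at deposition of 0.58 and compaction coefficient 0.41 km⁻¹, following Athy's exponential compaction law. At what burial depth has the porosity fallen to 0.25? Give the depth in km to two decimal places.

2.05 km

Invert Athy's law: d = ln(φ₀/φ) / k
d = ln(0.58/0.25) / 0.41 = ln(2.32) / 0.41 = 0.8416 / 0.41 = 2.053 km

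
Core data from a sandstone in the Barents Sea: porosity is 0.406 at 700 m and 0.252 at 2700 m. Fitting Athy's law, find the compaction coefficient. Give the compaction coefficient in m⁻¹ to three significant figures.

0.000238 m⁻¹

Working in km (1 km = 1000 m; k in km⁻¹ = k in m⁻¹ × 1000):
Athy: n(Z) = n₀ e^(−kZ) ⇒ n₁/n₂ = e^{k(Z₂−Z₁)} ⇒ k = ln(n₁/n₂)/(Z₂−Z₁)
k = ln(0.406/0.252) / (2.7 − 0.7) = ln(1.611) / 2 = 0.4769 / 2 = 0.2385 km⁻¹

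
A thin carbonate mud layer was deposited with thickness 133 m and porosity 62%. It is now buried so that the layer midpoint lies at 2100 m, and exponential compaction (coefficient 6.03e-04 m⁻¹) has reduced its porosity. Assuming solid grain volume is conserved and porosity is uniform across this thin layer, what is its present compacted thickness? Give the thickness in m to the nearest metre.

Working in km (1 km = 1000 m; β in km⁻¹ = β in m⁻¹ × 1000):
Porosity at 2.1 km: phi = 0.62·exp(−0.603×2.1) = 0.1748
Solid-volume conservation: h(1−phi) = h₀(1−phi₀) ⇒ h = h₀·(1−phi₀)/(1−phi)
h = 0.133 × (1 − 0.62)/(1 − 0.1748) = 0.133 × 0.4605 = 0.0612 km

61 m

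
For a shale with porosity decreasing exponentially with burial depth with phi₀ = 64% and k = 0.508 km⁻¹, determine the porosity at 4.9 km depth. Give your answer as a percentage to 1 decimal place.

phi = phi₀·exp(−k·Z) = 0.64 × exp(−0.508 × 4.9) = 0.64 × exp(−2.489)
  = 0.64 × 0.0830 = 0.0531

5.3%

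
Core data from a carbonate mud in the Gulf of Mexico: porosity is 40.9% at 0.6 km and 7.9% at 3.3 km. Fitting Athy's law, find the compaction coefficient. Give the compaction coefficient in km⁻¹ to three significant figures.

Athy: n(z) = n₀ e^(−βz) ⇒ n₁/n₂ = e^{β(z₂−z₁)} ⇒ β = ln(n₁/n₂)/(z₂−z₁)
β = ln(0.409/0.079) / (3.3 − 0.6) = ln(5.177) / 2.7 = 1.6443 / 2.7 = 0.609 km⁻¹

0.609 km⁻¹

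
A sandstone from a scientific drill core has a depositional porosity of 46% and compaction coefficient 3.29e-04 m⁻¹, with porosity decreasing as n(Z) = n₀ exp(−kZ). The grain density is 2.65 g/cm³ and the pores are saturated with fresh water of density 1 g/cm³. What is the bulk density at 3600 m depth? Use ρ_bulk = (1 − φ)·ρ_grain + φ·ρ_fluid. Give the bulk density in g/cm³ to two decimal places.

Working in km (1 km = 1000 m; k in km⁻¹ = k in m⁻¹ × 1000):
Porosity at depth: n = 0.46·exp(−0.329×3.6) = 0.46×0.3059 = 0.1407
Bulk density: ρ_b = (1−n)ρ_g + n·ρ_f = 0.8593×2.65 + 0.1407×1
       = 2.277 + 0.141 = 2.418 g/cm³

2.42 g/cm³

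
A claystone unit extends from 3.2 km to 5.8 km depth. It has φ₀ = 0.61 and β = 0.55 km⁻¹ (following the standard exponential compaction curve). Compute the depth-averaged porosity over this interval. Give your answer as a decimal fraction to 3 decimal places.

⟨φ⟩ = (1/(d₂−d₁)) ∫ φ₀ e^(−βd) dd = φ₀·(e^(−β·d₁) − e^(−β·d₂)) / (β·(d₂−d₁))
e^(−0.55×3.2) = 0.1720; e^(−0.55×5.8) = 0.0412
⟨φ⟩ = 0.61 × (0.1720 − 0.0412) / (0.55 × 2.6) = 0.61 × 0.0915 = 0.0558

0.056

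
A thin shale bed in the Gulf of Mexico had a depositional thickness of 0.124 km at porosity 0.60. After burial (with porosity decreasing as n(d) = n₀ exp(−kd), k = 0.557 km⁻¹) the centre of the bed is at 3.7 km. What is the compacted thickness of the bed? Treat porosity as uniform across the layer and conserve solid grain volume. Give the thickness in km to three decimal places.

Porosity at 3.7 km: n = 0.6·exp(−0.557×3.7) = 0.0764
Solid-volume conservation: h(1−n) = h₀(1−n₀) ⇒ h = h₀·(1−n₀)/(1−n)
h = 0.124 × (1 − 0.6)/(1 − 0.0764) = 0.124 × 0.4331 = 0.0537 km

0.054 km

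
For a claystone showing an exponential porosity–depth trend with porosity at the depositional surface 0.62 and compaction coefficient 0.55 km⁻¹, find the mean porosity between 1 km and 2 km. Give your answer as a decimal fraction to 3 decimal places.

⟨phi⟩ = (1/(d₂−d₁)) ∫ phi₀ e^(−βd) dd = phi₀·(e^(−β·d₁) − e^(−β·d₂)) / (β·(d₂−d₁))
e^(−0.55×1) = 0.5769; e^(−0.55×2) = 0.3329
⟨phi⟩ = 0.62 × (0.5769 − 0.3329) / (0.55 × 1) = 0.62 × 0.4438 = 0.2751

0.275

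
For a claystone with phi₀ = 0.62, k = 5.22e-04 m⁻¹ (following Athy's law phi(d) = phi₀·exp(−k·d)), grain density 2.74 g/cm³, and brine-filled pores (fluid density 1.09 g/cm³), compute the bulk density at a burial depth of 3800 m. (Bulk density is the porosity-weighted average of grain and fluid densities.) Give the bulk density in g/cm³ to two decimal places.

2.60 g/cm³

Working in km (1 km = 1000 m; k in km⁻¹ = k in m⁻¹ × 1000):
Porosity at depth: phi = 0.62·exp(−0.522×3.8) = 0.62×0.1376 = 0.0853
Bulk density: ρ_b = (1−phi)ρ_g + phi·ρ_f = 0.9147×2.74 + 0.0853×1.09
       = 2.506 + 0.093 = 2.599 g/cm³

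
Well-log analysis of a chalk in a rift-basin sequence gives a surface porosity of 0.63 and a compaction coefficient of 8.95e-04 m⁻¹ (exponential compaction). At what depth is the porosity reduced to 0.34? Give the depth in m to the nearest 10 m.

690 m

Working in km (1 km = 1000 m; β in km⁻¹ = β in m⁻¹ × 1000):
Invert Athy's law: z = ln(φ₀/φ) / β
z = ln(0.63/0.34) / 0.895 = ln(1.853) / 0.895 = 0.6168 / 0.895 = 0.689 km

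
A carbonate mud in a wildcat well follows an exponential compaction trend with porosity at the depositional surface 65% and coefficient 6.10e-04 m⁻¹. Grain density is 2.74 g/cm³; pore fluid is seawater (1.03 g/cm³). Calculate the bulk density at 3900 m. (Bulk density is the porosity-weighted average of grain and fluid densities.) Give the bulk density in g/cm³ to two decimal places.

2.64 g/cm³

Working in km (1 km = 1000 m; c in km⁻¹ = c in m⁻¹ × 1000):
Porosity at depth: n = 0.65·exp(−0.61×3.9) = 0.65×0.0926 = 0.0602
Bulk density: ρ_b = (1−n)ρ_g + n·ρ_f = 0.9398×2.74 + 0.0602×1.03
       = 2.575 + 0.062 = 2.637 g/cm³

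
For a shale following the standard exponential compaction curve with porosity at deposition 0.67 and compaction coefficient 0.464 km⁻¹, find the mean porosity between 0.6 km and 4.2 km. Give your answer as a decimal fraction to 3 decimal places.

0.246

⟨n⟩ = (1/(z₂−z₁)) ∫ n₀ e^(−βz) dz = n₀·(e^(−β·z₁) − e^(−β·z₂)) / (β·(z₂−z₁))
e^(−0.464×0.6) = 0.7570; e^(−0.464×4.2) = 0.1424
⟨n⟩ = 0.67 × (0.7570 − 0.1424) / (0.464 × 3.6) = 0.67 × 0.3679 = 0.2465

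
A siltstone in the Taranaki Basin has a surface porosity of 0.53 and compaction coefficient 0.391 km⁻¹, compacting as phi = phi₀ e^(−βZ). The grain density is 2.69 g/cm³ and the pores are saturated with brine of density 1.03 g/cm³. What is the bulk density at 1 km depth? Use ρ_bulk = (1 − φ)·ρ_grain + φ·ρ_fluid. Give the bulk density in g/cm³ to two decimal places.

Porosity at depth: phi = 0.53·exp(−0.391×1) = 0.53×0.6764 = 0.3585
Bulk density: ρ_b = (1−phi)ρ_g + phi·ρ_f = 0.6415×2.69 + 0.3585×1.03
       = 1.726 + 0.369 = 2.095 g/cm³

2.09 g/cm³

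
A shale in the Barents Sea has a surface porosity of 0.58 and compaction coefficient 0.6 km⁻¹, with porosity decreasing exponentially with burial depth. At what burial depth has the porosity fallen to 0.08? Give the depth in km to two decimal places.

Invert Athy's law: d = ln(n₀/n) / k
d = ln(0.58/0.08) / 0.6 = ln(7.25) / 0.6 = 1.9810 / 0.6 = 3.302 km

3.30 km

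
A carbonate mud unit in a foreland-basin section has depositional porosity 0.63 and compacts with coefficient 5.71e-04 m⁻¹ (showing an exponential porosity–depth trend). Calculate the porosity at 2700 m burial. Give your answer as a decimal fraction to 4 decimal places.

0.1348

Working in km (1 km = 1000 m; β in km⁻¹ = β in m⁻¹ × 1000):
φ = φ₀·exp(−β·Z) = 0.63 × exp(−0.571 × 2.7) = 0.63 × exp(−1.542)
  = 0.63 × 0.2140 = 0.1348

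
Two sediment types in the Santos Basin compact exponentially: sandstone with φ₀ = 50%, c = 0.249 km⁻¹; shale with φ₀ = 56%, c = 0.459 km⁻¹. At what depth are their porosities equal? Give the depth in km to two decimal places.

0.54 km

Set φ₀ₐ e^(−cₐd) = φ₀ᵦ e^(−cᵦd) ⇒ ln(φ₀ₐ/φ₀ᵦ) = (cₐ − cᵦ)·d
d = ln(0.5/0.56) / (0.249 − 0.459) = -0.1133 / -0.21 = 0.540 km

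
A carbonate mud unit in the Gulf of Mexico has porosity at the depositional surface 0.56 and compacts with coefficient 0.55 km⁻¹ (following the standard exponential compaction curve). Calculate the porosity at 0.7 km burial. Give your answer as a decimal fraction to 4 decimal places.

φ = φ₀·exp(−k·z) = 0.56 × exp(−0.55 × 0.7) = 0.56 × exp(−0.385)
  = 0.56 × 0.6805 = 0.3811

0.3811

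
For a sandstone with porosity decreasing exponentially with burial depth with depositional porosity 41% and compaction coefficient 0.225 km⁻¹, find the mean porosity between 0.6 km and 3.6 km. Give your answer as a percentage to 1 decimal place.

⟨phi⟩ = (1/(z₂−z₁)) ∫ phi₀ e^(−kz) dz = phi₀·(e^(−k·z₁) − e^(−k·z₂)) / (k·(z₂−z₁))
e^(−0.225×0.6) = 0.8737; e^(−0.225×3.6) = 0.4449
⟨phi⟩ = 0.41 × (0.8737 − 0.4449) / (0.225 × 3) = 0.41 × 0.6353 = 0.2605

26.0%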